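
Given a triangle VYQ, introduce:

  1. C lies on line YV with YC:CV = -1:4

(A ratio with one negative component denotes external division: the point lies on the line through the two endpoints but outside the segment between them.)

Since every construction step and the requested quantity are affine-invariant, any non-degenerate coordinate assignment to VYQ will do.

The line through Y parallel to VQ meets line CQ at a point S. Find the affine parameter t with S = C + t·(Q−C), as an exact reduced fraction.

Set V = (0, 0), Y = (1, 0), Q = (0, 1); any affine frame gives the same invariant.
1. C lies on line YV with YC:CV = -1:4 ⇒ C = (4/3, 0)
through Y parallel to VQ: direction (0, 1); meets CQ at S = (1, 1/4)
S = C + t·(Q−C) with t = 1/4

t = 1/4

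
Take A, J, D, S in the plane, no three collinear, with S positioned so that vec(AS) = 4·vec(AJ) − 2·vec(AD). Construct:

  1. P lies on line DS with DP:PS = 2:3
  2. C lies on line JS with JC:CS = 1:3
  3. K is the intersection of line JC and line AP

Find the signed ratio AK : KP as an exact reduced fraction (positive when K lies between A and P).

AK:KP = 10/3

Assign A = (0, 0), J = (1, 0), D = (0, 1), S = (4, -2) — the answer is frame-independent, so this choice is without loss of generality.
1. P lies on line DS with DP:PS = 2:3 ⇒ P = (8/5, -1/5)
2. C lies on line JS with JC:CS = 1:3 ⇒ C = (7/4, -1/2)
3. K is the intersection of line JC and line AP ⇒ K = (16/13, -2/13)
K = A + t·(P−A) with t = 10/13, so AK:KP = t:(1−t) = 10/13:3/13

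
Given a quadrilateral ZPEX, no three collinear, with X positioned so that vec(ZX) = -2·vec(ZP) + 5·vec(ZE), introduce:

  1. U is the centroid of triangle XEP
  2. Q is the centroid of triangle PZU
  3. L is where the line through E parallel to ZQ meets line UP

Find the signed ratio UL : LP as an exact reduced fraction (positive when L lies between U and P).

UL:LP = 1/2

Assign Z = (0, 0), P = (1, 0), E = (0, 1), X = (-2, 5) — the answer is frame-independent, so this choice is without loss of generality.
1. U is the centroid of triangle XEP ⇒ U = (-1/3, 2)
2. Q is the centroid of triangle PZU ⇒ Q = (2/9, 2/3)
3. L is where the line through E parallel to ZQ meets line UP ⇒ L = (1/9, 4/3)
L = U + t·(P−U) with t = 1/3, so UL:LP = t:(1−t) = 1/3:2/3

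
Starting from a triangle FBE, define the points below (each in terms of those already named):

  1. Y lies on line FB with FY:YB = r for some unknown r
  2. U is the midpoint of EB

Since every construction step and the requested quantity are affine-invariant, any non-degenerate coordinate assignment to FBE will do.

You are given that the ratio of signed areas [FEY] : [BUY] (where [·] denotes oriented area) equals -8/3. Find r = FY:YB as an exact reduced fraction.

r = 4/3

Assign F = (0, 0), B = (1, 0), E = (0, 1) — the answer is frame-independent, so this choice is without loss of generality.
1. With FY:YB = r, write λ = r/(r+1) so Y = F + λ·(B−F); Y is affine-linear in λ
2. U is the midpoint of EB ⇒ U = (1/2, 1/2)
Every point depending on Y is an affine combination of Y and λ-independent points, so each such coordinate is linear in λ; the λ² term in each signed area is a multiple of (B−F)×(B−F) = 0, so 2·[FEY] and 2·[BUY] are each linear in λ. Evaluating at λ=0 and λ=1:
  2·[FEY] = −λ,   2·[BUY] = -1/2·λ + 1/2
So [FEY]:[BUY] = (−λ) / (-1/2·λ + 1/2). Setting this equal to -8/3:
  −λ = -8/3·(-1/2·λ + 1/2)  ⇒  λ = 4/7
Then r = λ/(1−λ) = (4/7)/(3/7) = 4/3. Check: with r = 4/3, Y = (4/7, 0) and [FEY]:[BUY] = -8/3 as required.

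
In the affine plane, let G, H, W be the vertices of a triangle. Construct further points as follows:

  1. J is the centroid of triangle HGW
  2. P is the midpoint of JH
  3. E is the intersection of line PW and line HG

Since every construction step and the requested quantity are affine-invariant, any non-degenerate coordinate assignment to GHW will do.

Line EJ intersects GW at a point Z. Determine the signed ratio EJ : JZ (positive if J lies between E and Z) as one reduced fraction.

EJ:JZ = 7/5

Choose coordinates G = (0, 0), H = (1, 0), W = (0, 1).
1. J is the centroid of triangle HGW ⇒ J = (1/3, 1/3)
2. P is the midpoint of JH ⇒ P = (2/3, 1/6)
3. E is the intersection of line PW and line HG ⇒ E = (4/5, 0)
line EJ meets GW at Z = (0, 4/7)
J = E + t·(Z−E) with t = 7/12, so EJ:JZ = 7/12:5/12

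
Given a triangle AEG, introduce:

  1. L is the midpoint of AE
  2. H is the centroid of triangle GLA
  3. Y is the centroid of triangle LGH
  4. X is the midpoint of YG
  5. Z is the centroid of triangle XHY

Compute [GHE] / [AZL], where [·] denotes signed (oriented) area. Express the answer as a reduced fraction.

Set A = (0, 0), E = (1, 0), G = (0, 1); any affine frame gives the same invariant.
1. L is the midpoint of AE ⇒ L = (1/2, 0)
2. H is the centroid of triangle GLA ⇒ H = (1/6, 1/3)
3. Y is the centroid of triangle LGH ⇒ Y = (2/9, 4/9)
4. X is the midpoint of YG ⇒ X = (1/9, 13/18)
5. Z is the centroid of triangle XHY ⇒ Z = (1/6, 1/2)
2·[GHE] = 1/2, 2·[AZL] = -1/4
[GHE]:[AZL] = 1/2:-1/4 = -2

[GHE]:[AZL] = -2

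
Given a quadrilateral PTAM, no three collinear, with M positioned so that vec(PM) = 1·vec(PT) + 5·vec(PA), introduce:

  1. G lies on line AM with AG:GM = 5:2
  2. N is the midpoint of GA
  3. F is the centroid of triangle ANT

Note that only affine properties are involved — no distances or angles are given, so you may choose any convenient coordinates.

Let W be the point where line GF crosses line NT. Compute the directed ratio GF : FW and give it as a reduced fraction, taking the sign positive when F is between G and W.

Work in coordinates with P = (0, 0), T = (1, 0), A = (0, 1), M = (1, 5).
1. G lies on line AM with AG:GM = 5:2 ⇒ G = (5/7, 27/7)
2. N is the midpoint of GA ⇒ N = (5/14, 17/7)
3. F is the centroid of triangle ANT ⇒ F = (19/42, 8/7)
line GF meets NT at W = (29/56, 51/28)
F = G + t·(W−G) with t = 4/3, so GF:FW = 4/3:-1/3

GF:FW = -4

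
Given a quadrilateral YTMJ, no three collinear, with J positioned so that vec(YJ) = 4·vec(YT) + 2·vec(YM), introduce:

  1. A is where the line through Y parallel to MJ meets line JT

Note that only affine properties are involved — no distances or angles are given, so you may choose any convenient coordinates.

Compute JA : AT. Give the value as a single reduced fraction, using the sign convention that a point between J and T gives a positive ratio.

Work in coordinates with Y = (0, 0), T = (1, 0), M = (0, 1), J = (4, 2).
1. A is where the line through Y parallel to MJ meets line JT ⇒ A = (8/5, 2/5)
A = J + t·(T−J) with t = 4/5, so JA:AT = t:(1−t) = 4/5:1/5

JA:AT = 4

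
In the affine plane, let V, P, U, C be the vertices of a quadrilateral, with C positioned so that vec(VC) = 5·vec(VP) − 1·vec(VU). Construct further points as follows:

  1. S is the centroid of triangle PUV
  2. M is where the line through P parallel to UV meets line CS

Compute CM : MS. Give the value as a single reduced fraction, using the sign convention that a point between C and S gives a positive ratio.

CM:MS = 6

Assign V = (0, 0), P = (1, 0), U = (0, 1), C = (5, -1) — the answer is frame-independent, so this choice is without loss of generality.
1. S is the centroid of triangle PUV ⇒ S = (1/3, 1/3)
2. M is where the line through P parallel to UV meets line CS ⇒ M = (1, 1/7)
M = C + t·(S−C) with t = 6/7, so CM:MS = t:(1−t) = 6/7:1/7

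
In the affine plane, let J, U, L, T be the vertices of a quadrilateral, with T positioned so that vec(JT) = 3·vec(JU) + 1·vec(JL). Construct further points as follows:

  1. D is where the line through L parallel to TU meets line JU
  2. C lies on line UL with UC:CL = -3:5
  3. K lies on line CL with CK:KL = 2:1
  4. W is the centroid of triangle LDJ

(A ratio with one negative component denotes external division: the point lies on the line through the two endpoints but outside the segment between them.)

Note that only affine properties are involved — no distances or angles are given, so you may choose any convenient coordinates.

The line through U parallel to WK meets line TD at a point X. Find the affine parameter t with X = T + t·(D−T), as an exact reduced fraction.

t = 11/14

Assign J = (0, 0), U = (1, 0), L = (0, 1), T = (3, 1) — the answer is frame-independent, so this choice is without loss of generality.
1. D is where the line through L parallel to TU meets line JU ⇒ D = (-2, 0)
2. C lies on line UL with UC:CL = -3:5 ⇒ C = (5/2, -3/2)
3. K lies on line CL with CK:KL = 2:1 ⇒ K = (5/6, 1/6)
4. W is the centroid of triangle LDJ ⇒ W = (-2/3, 1/3)
through U parallel to WK: direction (3/2, -1/6); meets TD at X = (-13/14, 3/14)
X = T + t·(D−T) with t = 11/14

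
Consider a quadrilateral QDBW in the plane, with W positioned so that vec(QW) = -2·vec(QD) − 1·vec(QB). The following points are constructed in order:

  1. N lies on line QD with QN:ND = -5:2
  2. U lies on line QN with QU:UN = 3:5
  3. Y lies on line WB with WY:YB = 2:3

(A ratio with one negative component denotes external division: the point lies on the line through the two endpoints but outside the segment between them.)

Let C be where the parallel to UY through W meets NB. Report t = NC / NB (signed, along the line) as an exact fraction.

Set Q = (0, 0), D = (1, 0), B = (0, 1), W = (-2, -1); any affine frame gives the same invariant.
1. N lies on line QD with QN:ND = -5:2 ⇒ N = (5/3, 0)
2. U lies on line QN with QU:UN = 3:5 ⇒ U = (5/8, 0)
3. Y lies on line WB with WY:YB = 2:3 ⇒ Y = (-6/5, -1/5)
through W parallel to UY: direction (-73/40, -1/5); meets NB at C = (650/259, -131/259)
C = N + t·(B−N) with t = -131/259

t = -131/259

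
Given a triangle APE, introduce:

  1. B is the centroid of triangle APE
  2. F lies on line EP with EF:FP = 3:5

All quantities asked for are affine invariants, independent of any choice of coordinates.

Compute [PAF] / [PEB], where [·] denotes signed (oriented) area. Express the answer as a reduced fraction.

Work in coordinates with A = (0, 0), P = (1, 0), E = (0, 1).
1. B is the centroid of triangle APE ⇒ B = (1/3, 1/3)
2. F lies on line EP with EF:FP = 3:5 ⇒ F = (3/8, 5/8)
2·[PAF] = -5/8, 2·[PEB] = 1/3
[PAF]:[PEB] = -5/8:1/3 = -15/8

[PAF]:[PEB] = -15/8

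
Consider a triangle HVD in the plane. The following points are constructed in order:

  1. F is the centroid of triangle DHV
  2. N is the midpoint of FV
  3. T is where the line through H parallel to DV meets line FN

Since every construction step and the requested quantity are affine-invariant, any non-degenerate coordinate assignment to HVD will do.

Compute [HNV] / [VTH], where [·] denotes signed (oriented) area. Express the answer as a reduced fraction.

[HNV]:[VTH] = -1/6

Choose coordinates H = (0, 0), V = (1, 0), D = (0, 1).
1. F is the centroid of triangle DHV ⇒ F = (1/3, 1/3)
2. N is the midpoint of FV ⇒ N = (2/3, 1/6)
3. T is where the line through H parallel to DV meets line FN ⇒ T = (-1, 1)
2·[HNV] = -1/6, 2·[VTH] = 1
[HNV]:[VTH] = -1/6:1 = -1/6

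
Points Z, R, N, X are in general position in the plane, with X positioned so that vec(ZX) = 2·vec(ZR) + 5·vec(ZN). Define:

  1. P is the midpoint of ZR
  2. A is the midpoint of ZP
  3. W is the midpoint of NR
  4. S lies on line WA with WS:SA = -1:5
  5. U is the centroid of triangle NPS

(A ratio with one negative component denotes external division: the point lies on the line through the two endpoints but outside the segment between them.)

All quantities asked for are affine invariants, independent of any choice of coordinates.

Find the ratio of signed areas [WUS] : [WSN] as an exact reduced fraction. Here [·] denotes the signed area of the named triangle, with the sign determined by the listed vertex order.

Work in coordinates with Z = (0, 0), R = (1, 0), N = (0, 1), X = (2, 5).
1. P is the midpoint of ZR ⇒ P = (1/2, 0)
2. A is the midpoint of ZP ⇒ A = (1/4, 0)
3. W is the midpoint of NR ⇒ W = (1/2, 1/2)
4. S lies on line WA with WS:SA = -1:5 ⇒ S = (9/16, 5/8)
5. U is the centroid of triangle NPS ⇒ U = (17/48, 13/24)
2·[WUS] = -1/48, 2·[WSN] = 3/32
[WUS]:[WSN] = -1/48:3/32 = -2/9

[WUS]:[WSN] = -2/9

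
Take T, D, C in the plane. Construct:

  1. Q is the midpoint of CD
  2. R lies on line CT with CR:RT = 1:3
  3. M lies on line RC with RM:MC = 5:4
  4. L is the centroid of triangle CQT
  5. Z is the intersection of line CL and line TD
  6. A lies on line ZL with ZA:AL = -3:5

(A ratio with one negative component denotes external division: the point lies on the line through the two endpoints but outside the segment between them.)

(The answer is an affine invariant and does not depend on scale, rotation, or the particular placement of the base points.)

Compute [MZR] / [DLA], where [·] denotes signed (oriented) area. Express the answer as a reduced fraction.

Work in coordinates with T = (0, 0), D = (1, 0), C = (0, 1).
1. Q is the midpoint of CD ⇒ Q = (1/2, 1/2)
2. R lies on line CT with CR:RT = 1:3 ⇒ R = (0, 3/4)
3. M lies on line RC with RM:MC = 5:4 ⇒ M = (0, 8/9)
4. L is the centroid of triangle CQT ⇒ L = (1/6, 1/2)
5. Z is the intersection of line CL and line TD ⇒ Z = (1/3, 0)
6. A lies on line ZL with ZA:AL = -3:5 ⇒ A = (7/12, -3/4)
2·[MZR] = -5/108, 2·[DLA] = 5/6
[MZR]:[DLA] = -5/108:5/6 = -1/18

[MZR]:[DLA] = -1/18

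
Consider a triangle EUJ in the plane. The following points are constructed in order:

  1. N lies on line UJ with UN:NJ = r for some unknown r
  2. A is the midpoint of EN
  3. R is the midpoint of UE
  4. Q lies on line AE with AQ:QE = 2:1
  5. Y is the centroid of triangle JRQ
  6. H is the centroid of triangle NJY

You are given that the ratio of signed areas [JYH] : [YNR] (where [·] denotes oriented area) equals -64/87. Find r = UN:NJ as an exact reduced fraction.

r = 1/4

Set E = (0, 0), U = (1, 0), J = (0, 1); any affine frame gives the same invariant.
1. With UN:NJ = r, write λ = r/(r+1) so N = U + λ·(J−U); N is affine-linear in λ
2. A is the midpoint of EN ⇒ A is an affine combination of earlier points and hence also affine-linear in λ
3. R is the midpoint of UE ⇒ R = (1/2, 0)
4. Q lies on line AE with AQ:QE = 2:1 ⇒ Q is an affine combination of earlier points and hence also affine-linear in λ
5. Y is the centroid of triangle JRQ ⇒ Y is an affine combination of earlier points and hence also affine-linear in λ
6. H is the centroid of triangle NJY ⇒ H is an affine combination of earlier points and hence also affine-linear in λ
Every point depending on N is an affine combination of N and λ-independent points, so each such coordinate is linear in λ; the λ² term in each signed area is a multiple of (J−U)×(J−U) = 0, so 2·[JYH] and 2·[YNR] are each linear in λ. Evaluating at λ=0 and λ=1:
  2·[JYH] = -4/27·λ + 4/27,   2·[YNR] = 1/36·λ − 1/6
So [JYH]:[YNR] = (-4/27·λ + 4/27) / (1/36·λ − 1/6). Setting this equal to -64/87:
  -4/27·λ + 4/27 = -64/87·(1/36·λ − 1/6)  ⇒  λ = 1/5
Then r = λ/(1−λ) = (1/5)/(4/5) = 1/4. Check: with r = 1/4, N = (4/5, 1/5) and [JYH]:[YNR] = -64/87 as required.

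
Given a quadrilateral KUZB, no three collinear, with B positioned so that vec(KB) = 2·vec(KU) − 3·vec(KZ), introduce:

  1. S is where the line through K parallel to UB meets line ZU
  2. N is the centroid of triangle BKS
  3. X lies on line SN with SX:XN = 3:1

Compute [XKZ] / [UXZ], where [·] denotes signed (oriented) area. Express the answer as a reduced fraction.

[XKZ]:[UXZ] = 1/3

Set K = (0, 0), U = (1, 0), Z = (0, 1), B = (2, -3); any affine frame gives the same invariant.
1. S is where the line through K parallel to UB meets line ZU ⇒ S = (-1/2, 3/2)
2. N is the centroid of triangle BKS ⇒ N = (1/2, -1/2)
3. X lies on line SN with SX:XN = 3:1 ⇒ X = (1/4, 0)
2·[XKZ] = -1/4, 2·[UXZ] = -3/4
[XKZ]:[UXZ] = -1/4:-3/4 = 1/3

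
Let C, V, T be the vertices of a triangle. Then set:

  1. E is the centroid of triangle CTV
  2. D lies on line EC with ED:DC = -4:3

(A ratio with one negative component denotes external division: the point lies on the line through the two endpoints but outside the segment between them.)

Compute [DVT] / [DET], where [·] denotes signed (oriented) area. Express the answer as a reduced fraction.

[DVT]:[DET] = 9/4

Set C = (0, 0), V = (1, 0), T = (0, 1); any affine frame gives the same invariant.
1. E is the centroid of triangle CTV ⇒ E = (1/3, 1/3)
2. D lies on line EC with ED:DC = -4:3 ⇒ D = (-1, -1)
2·[DVT] = 3, 2·[DET] = 4/3
[DVT]:[DET] = 3:4/3 = 9/4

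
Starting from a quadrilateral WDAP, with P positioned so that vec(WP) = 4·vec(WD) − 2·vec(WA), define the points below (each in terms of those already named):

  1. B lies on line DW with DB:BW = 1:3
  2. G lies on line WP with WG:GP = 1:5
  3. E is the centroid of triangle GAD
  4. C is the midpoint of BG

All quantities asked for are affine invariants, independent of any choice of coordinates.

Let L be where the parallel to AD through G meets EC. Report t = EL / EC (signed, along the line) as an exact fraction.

Assign W = (0, 0), D = (1, 0), A = (0, 1), P = (4, -2) — the answer is frame-independent, so this choice is without loss of generality.
1. B lies on line DW with DB:BW = 1:3 ⇒ B = (3/4, 0)
2. G lies on line WP with WG:GP = 1:5 ⇒ G = (2/3, -1/3)
3. E is the centroid of triangle GAD ⇒ E = (5/9, 2/9)
4. C is the midpoint of BG ⇒ C = (17/24, -1/6)
through G parallel to AD: direction (1, -1); meets EC at L = (43/51, -26/51)
L = E + t·(C−E) with t = 32/17

t = 32/17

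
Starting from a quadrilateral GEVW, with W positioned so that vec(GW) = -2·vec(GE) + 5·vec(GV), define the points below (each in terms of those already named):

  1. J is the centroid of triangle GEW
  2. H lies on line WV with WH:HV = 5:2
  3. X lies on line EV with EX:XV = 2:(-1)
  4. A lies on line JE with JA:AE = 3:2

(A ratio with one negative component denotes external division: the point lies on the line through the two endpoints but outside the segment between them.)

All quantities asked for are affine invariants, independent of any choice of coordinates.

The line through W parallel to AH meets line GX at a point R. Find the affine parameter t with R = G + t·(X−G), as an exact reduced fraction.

t = 235/63

Choose coordinates G = (0, 0), E = (1, 0), V = (0, 1), W = (-2, 5).
1. J is the centroid of triangle GEW ⇒ J = (-1/3, 5/3)
2. H lies on line WV with WH:HV = 5:2 ⇒ H = (-4/7, 15/7)
3. X lies on line EV with EX:XV = 2:(-1) ⇒ X = (-1, 2)
4. A lies on line JE with JA:AE = 3:2 ⇒ A = (7/15, 2/3)
through W parallel to AH: direction (-109/105, 31/21); meets GX at R = (-235/63, 470/63)
R = G + t·(X−G) with t = 235/63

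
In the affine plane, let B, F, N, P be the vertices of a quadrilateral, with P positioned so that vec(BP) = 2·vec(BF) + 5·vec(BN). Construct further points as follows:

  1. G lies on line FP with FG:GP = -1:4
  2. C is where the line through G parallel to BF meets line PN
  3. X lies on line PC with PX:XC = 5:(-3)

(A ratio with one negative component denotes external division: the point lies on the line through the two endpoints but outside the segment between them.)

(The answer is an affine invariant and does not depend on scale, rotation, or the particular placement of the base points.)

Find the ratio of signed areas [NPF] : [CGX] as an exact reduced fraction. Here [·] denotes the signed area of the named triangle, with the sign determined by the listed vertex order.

Assign B = (0, 0), F = (1, 0), N = (0, 1), P = (2, 5) — the answer is frame-independent, so this choice is without loss of generality.
1. G lies on line FP with FG:GP = -1:4 ⇒ G = (2/3, -5/3)
2. C is where the line through G parallel to BF meets line PN ⇒ C = (-4/3, -5/3)
3. X lies on line PC with PX:XC = 5:(-3) ⇒ X = (-19/3, -35/3)
2·[NPF] = -6, 2·[CGX] = -20
[NPF]:[CGX] = -6:-20 = 3/10

[NPF]:[CGX] = 3/10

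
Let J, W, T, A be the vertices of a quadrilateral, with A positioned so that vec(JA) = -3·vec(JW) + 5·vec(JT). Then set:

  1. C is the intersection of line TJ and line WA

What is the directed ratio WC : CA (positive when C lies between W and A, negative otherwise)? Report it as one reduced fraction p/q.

WC:CA = 1/3

Set J = (0, 0), W = (1, 0), T = (0, 1), A = (-3, 5); any affine frame gives the same invariant.
1. C is the intersection of line TJ and line WA ⇒ C = (0, 5/4)
C = W + t·(A−W) with t = 1/4, so WC:CA = t:(1−t) = 1/4:3/4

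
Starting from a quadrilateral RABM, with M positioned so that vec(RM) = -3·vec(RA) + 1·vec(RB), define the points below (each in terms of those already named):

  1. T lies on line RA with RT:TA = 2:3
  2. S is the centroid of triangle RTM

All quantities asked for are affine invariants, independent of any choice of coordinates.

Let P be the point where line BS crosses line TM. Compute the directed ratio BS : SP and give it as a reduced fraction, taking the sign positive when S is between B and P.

BS:SP = -47/2

Choose coordinates R = (0, 0), A = (1, 0), B = (0, 1), M = (-3, 1).
1. T lies on line RA with RT:TA = 2:3 ⇒ T = (2/5, 0)
2. S is the centroid of triangle RTM ⇒ S = (-13/15, 1/3)
line BS meets TM at P = (-39/47, 17/47)
S = B + t·(P−B) with t = 47/45, so BS:SP = 47/45:-2/45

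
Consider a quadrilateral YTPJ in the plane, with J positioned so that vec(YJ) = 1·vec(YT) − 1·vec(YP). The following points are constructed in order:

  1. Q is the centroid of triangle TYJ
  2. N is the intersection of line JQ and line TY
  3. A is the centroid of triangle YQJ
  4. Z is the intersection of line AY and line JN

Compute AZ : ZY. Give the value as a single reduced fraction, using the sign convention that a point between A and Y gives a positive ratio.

Set Y = (0, 0), T = (1, 0), P = (0, 1), J = (1, -1); any affine frame gives the same invariant.
1. Q is the centroid of triangle TYJ ⇒ Q = (2/3, -1/3)
2. N is the intersection of line JQ and line TY ⇒ N = (1/2, 0)
3. A is the centroid of triangle YQJ ⇒ A = (5/9, -4/9)
4. Z is the intersection of line AY and line JN ⇒ Z = (5/6, -2/3)
Z = A + t·(Y−A) with t = -1/2, so AZ:ZY = t:(1−t) = -1/2:3/2

AZ:ZY = -1/3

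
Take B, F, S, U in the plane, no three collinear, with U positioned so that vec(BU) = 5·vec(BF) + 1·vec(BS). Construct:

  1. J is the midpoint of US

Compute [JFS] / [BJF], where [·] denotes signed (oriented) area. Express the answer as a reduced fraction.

Work in coordinates with B = (0, 0), F = (1, 0), S = (0, 1), U = (5, 1).
1. J is the midpoint of US ⇒ J = (5/2, 1)
2·[JFS] = -5/2, 2·[BJF] = -1
[JFS]:[BJF] = -5/2:-1 = 5/2

[JFS]:[BJF] = 5/2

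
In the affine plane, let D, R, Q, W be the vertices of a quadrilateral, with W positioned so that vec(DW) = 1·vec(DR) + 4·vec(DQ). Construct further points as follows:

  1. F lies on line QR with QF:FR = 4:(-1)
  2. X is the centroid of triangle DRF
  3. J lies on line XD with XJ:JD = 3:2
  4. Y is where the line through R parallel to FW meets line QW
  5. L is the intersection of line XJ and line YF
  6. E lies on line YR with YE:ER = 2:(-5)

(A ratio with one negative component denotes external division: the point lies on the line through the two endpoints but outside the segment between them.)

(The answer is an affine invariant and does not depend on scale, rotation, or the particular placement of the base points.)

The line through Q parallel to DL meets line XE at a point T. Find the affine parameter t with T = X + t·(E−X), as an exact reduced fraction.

Work in coordinates with D = (0, 0), R = (1, 0), Q = (0, 1), W = (1, 4).
1. F lies on line QR with QF:FR = 4:(-1) ⇒ F = (4/3, -1/3)
2. X is the centroid of triangle DRF ⇒ X = (7/9, -1/9)
3. J lies on line XD with XJ:JD = 3:2 ⇒ J = (14/45, -2/45)
4. Y is where the line through R parallel to FW meets line QW ⇒ Y = (3/4, 13/4)
5. L is the intersection of line XJ and line YF ⇒ L = (55/42, -55/294)
6. E lies on line YR with YE:ER = 2:(-5) ⇒ E = (7/12, 65/12)
through Q parallel to DL: direction (55/42, -55/294); meets XE at T = (49/66, 59/66)
T = X + t·(E−X) with t = 2/11

t = 2/11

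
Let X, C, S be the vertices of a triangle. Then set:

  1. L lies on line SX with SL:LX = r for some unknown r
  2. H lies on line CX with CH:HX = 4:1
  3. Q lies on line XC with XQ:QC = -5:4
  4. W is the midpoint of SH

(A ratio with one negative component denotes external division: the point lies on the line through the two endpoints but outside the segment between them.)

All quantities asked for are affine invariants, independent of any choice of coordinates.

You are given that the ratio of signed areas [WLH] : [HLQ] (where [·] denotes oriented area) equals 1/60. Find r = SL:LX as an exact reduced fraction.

Choose coordinates X = (0, 0), C = (1, 0), S = (0, 1).
1. With SL:LX = r, write λ = r/(r+1) so L = S + λ·(X−S); L is affine-linear in λ
2. H lies on line CX with CH:HX = 4:1 ⇒ H = (1/5, 0)
3. Q lies on line XC with XQ:QC = -5:4 ⇒ Q = (5, 0)
4. W is the midpoint of SH ⇒ W = (1/10, 1/2)
Every point depending on L is an affine combination of L and λ-independent points, so each such coordinate is linear in λ; the λ² term in each signed area is a multiple of (X−S)×(X−S) = 0, so 2·[WLH] and 2·[HLQ] are each linear in λ. Evaluating at λ=0 and λ=1:
  2·[WLH] = 1/10·λ,   2·[HLQ] = 24/5·λ − 24/5
So [WLH]:[HLQ] = (1/10·λ) / (24/5·λ − 24/5). Setting this equal to 1/60:
  1/10·λ = 1/60·(24/5·λ − 24/5)  ⇒  λ = -4
Then r = λ/(1−λ) = (-4)/(5) = -4/5. Check: with r = -4/5, L = (0, 5) and [WLH]:[HLQ] = 1/60 as required.

r = -4/5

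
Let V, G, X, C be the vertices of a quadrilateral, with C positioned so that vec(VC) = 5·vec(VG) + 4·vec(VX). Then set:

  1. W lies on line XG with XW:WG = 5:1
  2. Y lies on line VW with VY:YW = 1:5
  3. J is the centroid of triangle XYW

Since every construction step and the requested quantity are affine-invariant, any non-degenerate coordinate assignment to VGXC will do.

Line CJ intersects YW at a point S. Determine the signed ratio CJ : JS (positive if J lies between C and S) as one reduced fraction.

Assign V = (0, 0), G = (1, 0), X = (0, 1), C = (5, 4) — the answer is frame-independent, so this choice is without loss of generality.
1. W lies on line XG with XW:WG = 5:1 ⇒ W = (5/6, 1/6)
2. Y lies on line VW with VY:YW = 1:5 ⇒ Y = (5/36, 1/36)
3. J is the centroid of triangle XYW ⇒ J = (35/108, 43/108)
line CJ meets YW at S = (-25/96, -5/96)
J = C + t·(S−C) with t = 8/9, so CJ:JS = 8/9:1/9

CJ:JS = 8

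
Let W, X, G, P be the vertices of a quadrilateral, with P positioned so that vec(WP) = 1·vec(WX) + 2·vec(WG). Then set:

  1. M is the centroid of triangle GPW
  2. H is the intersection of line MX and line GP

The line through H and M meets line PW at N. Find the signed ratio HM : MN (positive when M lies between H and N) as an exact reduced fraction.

HM:MN = 7/5

Work in coordinates with W = (0, 0), X = (1, 0), G = (0, 1), P = (1, 2).
1. M is the centroid of triangle GPW ⇒ M = (1/3, 1)
2. H is the intersection of line MX and line GP ⇒ H = (1/5, 6/5)
line HM meets PW at N = (3/7, 6/7)
M = H + t·(N−H) with t = 7/12, so HM:MN = 7/12:5/12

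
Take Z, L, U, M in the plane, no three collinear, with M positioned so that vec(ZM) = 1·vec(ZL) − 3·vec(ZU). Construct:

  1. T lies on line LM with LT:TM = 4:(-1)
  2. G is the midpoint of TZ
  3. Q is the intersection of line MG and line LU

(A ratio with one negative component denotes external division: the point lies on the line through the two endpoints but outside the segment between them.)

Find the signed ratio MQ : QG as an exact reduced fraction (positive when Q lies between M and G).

Assign Z = (0, 0), L = (1, 0), U = (0, 1), M = (1, -3) — the answer is frame-independent, so this choice is without loss of generality.
1. T lies on line LM with LT:TM = 4:(-1) ⇒ T = (1, -4)
2. G is the midpoint of TZ ⇒ G = (1/2, -2)
3. Q is the intersection of line MG and line LU ⇒ Q = (-2, 3)
Q = M + t·(G−M) with t = 6, so MQ:QG = t:(1−t) = 6:-5

MQ:QG = -6/5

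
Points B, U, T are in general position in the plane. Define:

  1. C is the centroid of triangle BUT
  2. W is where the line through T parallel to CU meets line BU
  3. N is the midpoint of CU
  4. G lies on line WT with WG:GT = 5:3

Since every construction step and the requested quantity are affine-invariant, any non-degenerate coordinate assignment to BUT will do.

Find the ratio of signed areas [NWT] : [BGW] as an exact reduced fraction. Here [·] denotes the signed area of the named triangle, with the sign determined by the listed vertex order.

Choose coordinates B = (0, 0), U = (1, 0), T = (0, 1).
1. C is the centroid of triangle BUT ⇒ C = (1/3, 1/3)
2. W is where the line through T parallel to CU meets line BU ⇒ W = (2, 0)
3. N is the midpoint of CU ⇒ N = (2/3, 1/6)
4. G lies on line WT with WG:GT = 5:3 ⇒ G = (3/4, 5/8)
2·[NWT] = 1, 2·[BGW] = -5/4
[NWT]:[BGW] = 1:-5/4 = -4/5

[NWT]:[BGW] = -4/5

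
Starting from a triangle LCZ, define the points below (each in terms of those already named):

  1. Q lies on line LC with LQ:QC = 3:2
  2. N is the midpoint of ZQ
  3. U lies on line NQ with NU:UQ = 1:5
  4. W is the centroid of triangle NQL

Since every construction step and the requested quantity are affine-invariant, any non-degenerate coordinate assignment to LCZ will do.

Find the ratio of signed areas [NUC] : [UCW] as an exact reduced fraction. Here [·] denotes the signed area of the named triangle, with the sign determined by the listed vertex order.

[NUC]:[UCW] = -2/11

Assign L = (0, 0), C = (1, 0), Z = (0, 1) — the answer is frame-independent, so this choice is without loss of generality.
1. Q lies on line LC with LQ:QC = 3:2 ⇒ Q = (3/5, 0)
2. N is the midpoint of ZQ ⇒ N = (3/10, 1/2)
3. U lies on line NQ with NU:UQ = 1:5 ⇒ U = (7/20, 5/12)
4. W is the centroid of triangle NQL ⇒ W = (3/10, 1/6)
2·[NUC] = 1/30, 2·[UCW] = -11/60
[NUC]:[UCW] = 1/30:-11/60 = -2/11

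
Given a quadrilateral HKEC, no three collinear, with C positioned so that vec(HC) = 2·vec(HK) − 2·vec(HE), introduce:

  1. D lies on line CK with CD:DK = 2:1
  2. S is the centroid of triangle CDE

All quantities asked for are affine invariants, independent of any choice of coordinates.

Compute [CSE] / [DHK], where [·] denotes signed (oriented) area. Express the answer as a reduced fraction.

Set H = (0, 0), K = (1, 0), E = (0, 1), C = (2, -2); any affine frame gives the same invariant.
1. D lies on line CK with CD:DK = 2:1 ⇒ D = (4/3, -2/3)
2. S is the centroid of triangle CDE ⇒ S = (10/9, -5/9)
2·[CSE] = 2/9, 2·[DHK] = -2/3
[CSE]:[DHK] = 2/9:-2/3 = -1/3

[CSE]:[DHK] = -1/3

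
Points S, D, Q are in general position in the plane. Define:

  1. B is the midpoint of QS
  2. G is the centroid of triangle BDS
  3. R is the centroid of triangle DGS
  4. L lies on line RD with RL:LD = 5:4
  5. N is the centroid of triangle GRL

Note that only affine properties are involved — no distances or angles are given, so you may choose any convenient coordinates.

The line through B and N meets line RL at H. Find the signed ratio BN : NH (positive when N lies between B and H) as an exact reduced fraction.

BN:NH = 11

Set S = (0, 0), D = (1, 0), Q = (0, 1); any affine frame gives the same invariant.
1. B is the midpoint of QS ⇒ B = (0, 1/2)
2. G is the centroid of triangle BDS ⇒ G = (1/3, 1/6)
3. R is the centroid of triangle DGS ⇒ R = (4/9, 1/18)
4. L lies on line RD with RL:LD = 5:4 ⇒ L = (61/81, 2/81)
5. N is the centroid of triangle GRL ⇒ N = (124/243, 20/243)
line BN meets RL at H = (496/891, 79/1782)
N = B + t·(H−B) with t = 11/12, so BN:NH = 11/12:1/12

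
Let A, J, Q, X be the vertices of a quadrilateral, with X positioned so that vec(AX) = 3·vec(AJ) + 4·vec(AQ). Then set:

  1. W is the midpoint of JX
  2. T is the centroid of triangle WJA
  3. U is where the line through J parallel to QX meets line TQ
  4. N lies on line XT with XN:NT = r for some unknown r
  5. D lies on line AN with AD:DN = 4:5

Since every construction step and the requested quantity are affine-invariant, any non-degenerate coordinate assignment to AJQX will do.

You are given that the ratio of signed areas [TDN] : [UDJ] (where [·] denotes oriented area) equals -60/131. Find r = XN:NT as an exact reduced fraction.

Choose coordinates A = (0, 0), J = (1, 0), Q = (0, 1), X = (3, 4).
1. W is the midpoint of JX ⇒ W = (2, 2)
2. T is the centroid of triangle WJA ⇒ T = (1, 2/3)
3. U is where the line through J parallel to QX meets line TQ ⇒ U = (3/2, 1/2)
4. With XN:NT = r, write λ = r/(r+1) so N = X + λ·(T−X); N is affine-linear in λ
5. D lies on line AN with AD:DN = 4:5 ⇒ D is an affine combination of earlier points and hence also affine-linear in λ
Every point depending on N is an affine combination of N and λ-independent points, so each such coordinate is linear in λ; the λ² term in each signed area is a multiple of (T−X)×(T−X) = 0, so 2·[TDN] and 2·[UDJ] are each linear in λ. Evaluating at λ=0 and λ=1:
  2·[TDN] = 10/9·λ − 10/9,   2·[UDJ] = -8/27·λ + 13/18
So [TDN]:[UDJ] = (10/9·λ − 10/9) / (-8/27·λ + 13/18). Setting this equal to -60/131:
  10/9·λ − 10/9 = -60/131·(-8/27·λ + 13/18)  ⇒  λ = 4/5
Then r = λ/(1−λ) = (4/5)/(1/5) = 4. Check: with r = 4, N = (7/5, 4/3) and [TDN]:[UDJ] = -60/131 as required.

r = 4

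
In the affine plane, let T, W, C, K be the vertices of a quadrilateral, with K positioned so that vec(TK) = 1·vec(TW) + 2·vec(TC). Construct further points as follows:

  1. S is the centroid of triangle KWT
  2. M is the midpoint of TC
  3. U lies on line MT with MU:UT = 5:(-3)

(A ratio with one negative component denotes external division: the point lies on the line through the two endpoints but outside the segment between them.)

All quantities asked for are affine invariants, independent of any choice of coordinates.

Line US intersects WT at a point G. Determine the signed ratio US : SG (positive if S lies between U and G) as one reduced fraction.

US:SG = -17/8

Set T = (0, 0), W = (1, 0), C = (0, 1), K = (1, 2); any affine frame gives the same invariant.
1. S is the centroid of triangle KWT ⇒ S = (2/3, 2/3)
2. M is the midpoint of TC ⇒ M = (0, 1/2)
3. U lies on line MT with MU:UT = 5:(-3) ⇒ U = (0, -3/4)
line US meets WT at G = (6/17, 0)
S = U + t·(G−U) with t = 17/9, so US:SG = 17/9:-8/9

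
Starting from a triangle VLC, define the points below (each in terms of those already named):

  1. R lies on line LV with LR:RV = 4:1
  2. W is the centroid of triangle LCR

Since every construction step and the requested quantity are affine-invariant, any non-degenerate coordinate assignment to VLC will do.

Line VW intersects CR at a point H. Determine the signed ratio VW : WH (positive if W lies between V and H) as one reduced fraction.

VW:WH = -7/4

Set V = (0, 0), L = (1, 0), C = (0, 1); any affine frame gives the same invariant.
1. R lies on line LV with LR:RV = 4:1 ⇒ R = (1/5, 0)
2. W is the centroid of triangle LCR ⇒ W = (2/5, 1/3)
line VW meets CR at H = (6/35, 1/7)
W = V + t·(H−V) with t = 7/3, so VW:WH = 7/3:-4/3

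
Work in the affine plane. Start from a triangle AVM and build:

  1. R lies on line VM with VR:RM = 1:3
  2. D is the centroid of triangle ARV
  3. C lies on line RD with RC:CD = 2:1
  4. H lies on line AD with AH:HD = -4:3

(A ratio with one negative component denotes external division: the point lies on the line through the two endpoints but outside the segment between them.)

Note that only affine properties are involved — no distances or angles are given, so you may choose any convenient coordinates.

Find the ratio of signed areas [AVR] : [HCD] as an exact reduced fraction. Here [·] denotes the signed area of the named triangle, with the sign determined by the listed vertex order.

[AVR]:[HCD] = 3

Choose coordinates A = (0, 0), V = (1, 0), M = (0, 1).
1. R lies on line VM with VR:RM = 1:3 ⇒ R = (3/4, 1/4)
2. D is the centroid of triangle ARV ⇒ D = (7/12, 1/12)
3. C lies on line RD with RC:CD = 2:1 ⇒ C = (23/36, 5/36)
4. H lies on line AD with AH:HD = -4:3 ⇒ H = (7/3, 1/3)
2·[AVR] = 1/4, 2·[HCD] = 1/12
[AVR]:[HCD] = 1/4:1/12 = 3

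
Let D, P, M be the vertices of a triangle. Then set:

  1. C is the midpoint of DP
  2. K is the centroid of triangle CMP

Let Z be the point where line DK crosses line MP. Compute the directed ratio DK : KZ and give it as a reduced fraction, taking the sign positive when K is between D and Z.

DK:KZ = 5

Choose coordinates D = (0, 0), P = (1, 0), M = (0, 1).
1. C is the midpoint of DP ⇒ C = (1/2, 0)
2. K is the centroid of triangle CMP ⇒ K = (1/2, 1/3)
line DK meets MP at Z = (3/5, 2/5)
K = D + t·(Z−D) with t = 5/6, so DK:KZ = 5/6:1/6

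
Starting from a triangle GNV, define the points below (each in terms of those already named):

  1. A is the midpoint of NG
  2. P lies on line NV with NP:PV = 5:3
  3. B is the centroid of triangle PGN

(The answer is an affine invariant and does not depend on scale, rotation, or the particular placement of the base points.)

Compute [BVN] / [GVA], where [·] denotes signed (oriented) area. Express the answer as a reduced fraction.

[BVN]:[GVA] = 2/3

Set G = (0, 0), N = (1, 0), V = (0, 1); any affine frame gives the same invariant.
1. A is the midpoint of NG ⇒ A = (1/2, 0)
2. P lies on line NV with NP:PV = 5:3 ⇒ P = (3/8, 5/8)
3. B is the centroid of triangle PGN ⇒ B = (11/24, 5/24)
2·[BVN] = -1/3, 2·[GVA] = -1/2
[BVN]:[GVA] = -1/3:-1/2 = 2/3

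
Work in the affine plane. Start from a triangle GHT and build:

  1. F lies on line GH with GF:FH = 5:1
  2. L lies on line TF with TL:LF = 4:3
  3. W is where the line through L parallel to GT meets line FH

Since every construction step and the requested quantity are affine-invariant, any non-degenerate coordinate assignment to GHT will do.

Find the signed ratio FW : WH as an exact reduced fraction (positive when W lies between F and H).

Assign G = (0, 0), H = (1, 0), T = (0, 1) — the answer is frame-independent, so this choice is without loss of generality.
1. F lies on line GH with GF:FH = 5:1 ⇒ F = (5/6, 0)
2. L lies on line TF with TL:LF = 4:3 ⇒ L = (10/21, 3/7)
3. W is where the line through L parallel to GT meets line FH ⇒ W = (10/21, 0)
W = F + t·(H−F) with t = -15/7, so FW:WH = t:(1−t) = -15/7:22/7

FW:WH = -15/22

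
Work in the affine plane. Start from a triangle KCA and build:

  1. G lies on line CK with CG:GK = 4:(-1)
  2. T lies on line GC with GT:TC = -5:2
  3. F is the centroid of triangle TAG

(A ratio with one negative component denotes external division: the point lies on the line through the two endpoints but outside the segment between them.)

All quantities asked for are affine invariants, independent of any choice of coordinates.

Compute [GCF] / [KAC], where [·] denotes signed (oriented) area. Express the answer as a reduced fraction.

Work in coordinates with K = (0, 0), C = (1, 0), A = (0, 1).
1. G lies on line CK with CG:GK = 4:(-1) ⇒ G = (-1/3, 0)
2. T lies on line GC with GT:TC = -5:2 ⇒ T = (17/9, 0)
3. F is the centroid of triangle TAG ⇒ F = (14/27, 1/3)
2·[GCF] = 4/9, 2·[KAC] = -1
[GCF]:[KAC] = 4/9:-1 = -4/9

[GCF]:[KAC] = -4/9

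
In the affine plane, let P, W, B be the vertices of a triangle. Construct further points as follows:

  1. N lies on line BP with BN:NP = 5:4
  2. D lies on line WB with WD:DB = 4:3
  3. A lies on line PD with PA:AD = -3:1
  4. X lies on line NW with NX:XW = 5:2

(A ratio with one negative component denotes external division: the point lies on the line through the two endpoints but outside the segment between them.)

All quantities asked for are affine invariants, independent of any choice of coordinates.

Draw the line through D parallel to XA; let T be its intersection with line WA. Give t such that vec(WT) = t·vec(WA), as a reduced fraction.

Choose coordinates P = (0, 0), W = (1, 0), B = (0, 1).
1. N lies on line BP with BN:NP = 5:4 ⇒ N = (0, 4/9)
2. D lies on line WB with WD:DB = 4:3 ⇒ D = (3/7, 4/7)
3. A lies on line PD with PA:AD = -3:1 ⇒ A = (9/14, 6/7)
4. X lies on line NW with NX:XW = 5:2 ⇒ X = (5/7, 8/63)
through D parallel to XA: direction (-1/14, 46/63); meets WA at T = (201/616, 249/154)
T = W + t·(A−W) with t = 83/44

t = 83/44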